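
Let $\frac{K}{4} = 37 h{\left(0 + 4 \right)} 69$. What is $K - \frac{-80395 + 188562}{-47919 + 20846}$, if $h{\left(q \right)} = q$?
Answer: $\frac{1105986071}{27073} \approx 40852.0$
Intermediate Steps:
$K = 40848$ ($K = 4 \cdot 37 \left(0 + 4\right) 69 = 4 \cdot 37 \cdot 4 \cdot 69 = 4 \cdot 148 \cdot 69 = 4 \cdot 10212 = 40848$)
$K - \frac{-80395 + 188562}{-47919 + 20846} = 40848 - \frac{-80395 + 188562}{-47919 + 20846} = 40848 - \frac{108167}{-27073} = 40848 - 108167 \left(- \frac{1}{27073}\right) = 40848 - - \frac{108167}{27073} = 40848 + \frac{108167}{27073} = \frac{1105986071}{27073}$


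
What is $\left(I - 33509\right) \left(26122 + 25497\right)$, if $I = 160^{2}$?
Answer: $-408254671$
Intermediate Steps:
$I = 25600$
$\left(I - 33509\right) \left(26122 + 25497\right) = \left(25600 - 33509\right) \left(26122 + 25497\right) = \left(25600 - 33509\right) 51619 = \left(-7909\right) 51619 = -408254671$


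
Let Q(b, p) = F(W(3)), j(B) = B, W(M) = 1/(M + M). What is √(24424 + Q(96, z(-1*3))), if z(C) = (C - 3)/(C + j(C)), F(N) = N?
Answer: √879270/6 ≈ 156.28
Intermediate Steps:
W(M) = 1/(2*M)
z(C) = (-3 + C)/(2*C) (z(C) = (C - 3)/(C + C) = (-3 + C)/((2*C)) = (-3 + C)*(1/(2*C)) = (-3 + C)/(2*C))
Q(b, p) = ⅙ (Q(b, p) = (½)/3 = (½)*(⅓) = ⅙)
√(24424 + Q(96, z(-1*3))) = √(24424 + ⅙) = √(146545/6) = √879270/6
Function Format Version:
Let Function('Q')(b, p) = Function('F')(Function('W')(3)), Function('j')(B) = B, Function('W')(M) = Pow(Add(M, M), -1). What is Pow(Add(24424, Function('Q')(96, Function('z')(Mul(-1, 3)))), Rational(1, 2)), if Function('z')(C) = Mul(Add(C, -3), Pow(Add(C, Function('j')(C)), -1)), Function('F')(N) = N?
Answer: Mul(Rational(1, 6), Pow(879270, Rational(1, 2))) ≈ 156.28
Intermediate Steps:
Function('W')(M) = Mul(Rational(1, 2), Pow(M, -1)) (Function('W')(M) = Pow(Mul(2, M), -1) = Mul(Rational(1, 2), Pow(M, -1)))
Function('z')(C) = Mul(Rational(1, 2), Pow(C, -1), Add(-3, C)) (Function('z')(C) = Mul(Add(C, -3), Pow(Add(C, C), -1)) = Mul(Add(-3, C), Pow(Mul(2, C), -1)) = Mul(Add(-3, C), Mul(Rational(1, 2), Pow(C, -1))) = Mul(Rational(1, 2), Pow(C, -1), Add(-3, C)))
Function('Q')(b, p) = Rational(1, 6) (Function('Q')(b, p) = Mul(Rational(1, 2), Pow(3, -1)) = Mul(Rational(1, 2), Rational(1, 3)) = Rational(1, 6))
Pow(Add(24424, Function('Q')(96, Function('z')(Mul(-1, 3)))), Rational(1, 2)) = Pow(Add(24424, Rational(1, 6)), Rational(1, 2)) = Pow(Rational(146545, 6), Rational(1, 2)) = Mul(Rational(1, 6), Pow(879270, Rational(1, 2)))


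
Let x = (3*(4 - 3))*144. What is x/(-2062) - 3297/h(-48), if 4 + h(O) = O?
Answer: 3387975/53612 ≈ 63.194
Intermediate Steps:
h(O) = -4 + O
x = 432 (x = (3*1)*144 = 3*144 = 432)
x/(-2062) - 3297/h(-48) = 432/(-2062) - 3297/(-4 - 48) = 432*(-1/2062) - 3297/(-52) = -216/1031 - 3297*(-1/52) = -216/1031 + 3297/52 = 3387975/53612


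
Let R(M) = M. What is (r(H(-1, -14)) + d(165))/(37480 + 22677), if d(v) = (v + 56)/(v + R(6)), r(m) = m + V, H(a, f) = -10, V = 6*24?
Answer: 23135/10286847 ≈ 0.0022490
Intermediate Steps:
V = 144
r(m) = 144 + m (r(m) = m + 144 = 144 + m)
d(v) = (56 + v)/(6 + v) (d(v) = (v + 56)/(v + 6) = (56 + v)/(6 + v))
(r(H(-1, -14)) + d(165))/(37480 + 22677) = ((144 - 10) + (56 + 165)/(6 + 165))/(37480 + 22677) = (134 + 221/171)/60157 = (134 + (1/171)*221)*(1/60157) = (134 + 221/171)*(1/60157) = (23135/171)*(1/60157) = 23135/10286847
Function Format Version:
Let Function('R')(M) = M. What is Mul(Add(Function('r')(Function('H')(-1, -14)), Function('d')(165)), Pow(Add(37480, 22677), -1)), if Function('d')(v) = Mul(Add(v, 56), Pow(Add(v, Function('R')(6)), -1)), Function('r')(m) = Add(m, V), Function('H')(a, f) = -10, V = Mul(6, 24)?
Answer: Rational(23135, 10286847) ≈ 0.0022490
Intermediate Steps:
V = 144
Function('r')(m) = Add(144, m) (Function('r')(m) = Add(m, 144) = Add(144, m))
Function('d')(v) = Mul(Pow(Add(6, v), -1), Add(56, v)) (Function('d')(v) = Mul(Add(v, 56), Pow(Add(v, 6), -1)) = Mul(Add(56, v), Pow(Add(6, v), -1)) = Mul(Pow(Add(6, v), -1), Add(56, v)))
Mul(Add(Function('r')(Function('H')(-1, -14)), Function('d')(165)), Pow(Add(37480, 22677), -1)) = Mul(Add(Add(144, -10), Mul(Pow(Add(6, 165), -1), Add(56, 165))), Pow(Add(37480, 22677), -1)) = Mul(Add(134, Mul(Pow(171, -1), 221)), Pow(60157, -1)) = Mul(Add(134, Mul(Rational(1, 171), 221)), Rational(1, 60157)) = Mul(Add(134, Rational(221, 171)), Rational(1, 60157)) = Mul(Rational(23135, 171), Rational(1, 60157)) = Rational(23135, 10286847)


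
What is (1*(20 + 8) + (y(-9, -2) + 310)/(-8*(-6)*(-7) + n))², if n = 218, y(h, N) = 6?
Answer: 2232036/3481 ≈ 641.21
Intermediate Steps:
(1*(20 + 8) + (y(-9, -2) + 310)/(-8*(-6)*(-7) + n))² = (1*(20 + 8) + (6 + 310)/(-8*(-6)*(-7) + 218))² = (1*28 + 316/(48*(-7) + 218))² = (28 + 316/(-336 + 218))² = (28 + 316/(-118))² = (28 + 316*(-1/118))² = (28 - 158/59)² = (1494/59)² = 2232036/3481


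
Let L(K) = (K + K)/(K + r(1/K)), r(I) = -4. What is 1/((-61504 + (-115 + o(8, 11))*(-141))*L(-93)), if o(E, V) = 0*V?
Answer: -97/8423754 ≈ -1.1515e-5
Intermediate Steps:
o(E, V) = 0
L(K) = 2*K/(-4 + K) (L(K) = (K + K)/(K - 4) = (2*K)/(-4 + K) = 2*K/(-4 + K))
1/((-61504 + (-115 + o(8, 11))*(-141))*L(-93)) = 1/((-61504 + (-115 + 0)*(-141))*((2*(-93)/(-4 - 93)))) = 1/((-61504 - 115*(-141))*((2*(-93)/(-97)))) = 1/((-61504 + 16215)*((2*(-93)*(-1/97)))) = 1/((-45289)*(186/97)) = -1/45289*97/186 = -97/8423754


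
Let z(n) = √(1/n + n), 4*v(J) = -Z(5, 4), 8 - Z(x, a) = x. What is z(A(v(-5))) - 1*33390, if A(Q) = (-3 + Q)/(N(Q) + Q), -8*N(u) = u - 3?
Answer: -33390 + √48270/60 ≈ -33386.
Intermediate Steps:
N(u) = 3/8 - u/8 (N(u) = -(u - 3)/8 = -(-3 + u)/8 = 3/8 - u/8)
Z(x, a) = 8 - x
v(J) = -¾ (v(J) = (-(8 - 1*5))/4 = (-(8 - 5))/4 = (-1*3)/4 = (¼)*(-3) = -¾)
A(Q) = (-3 + Q)/(3/8 + 7*Q/8) (A(Q) = (-3 + Q)/((3/8 - Q/8) + Q) = (-3 + Q)/(3/8 + 7*Q/8))
z(n) = √(n + 1/n)
z(A(v(-5))) - 1*33390 = √(8*(-3 - ¾)/(3 + 7*(-¾)) + 1/(8*(-3 - ¾)/(3 + 7*(-¾)))) - 1*33390 = √(8*(-15/4)/(3 - 21/4) + 1/(8*(-15/4)/(3 - 21/4))) - 33390 = √(8*(-15/4)/(-9/4) + 1/(8*(-15/4)/(-9/4))) - 33390 = √(8*(-4/9)*(-15/4) + 1/(8*(-4/9)*(-15/4))) - 33390 = √(40/3 + 1/(40/3)) - 33390 = √(40/3 + 3/40) - 33390 = √(1609/120) - 33390 = √48270/60 - 33390 = -33390 + √48270/60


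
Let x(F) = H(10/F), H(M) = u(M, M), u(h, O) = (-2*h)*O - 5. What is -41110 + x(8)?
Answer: -328945/8 ≈ -41118.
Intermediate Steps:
u(h, O) = -5 - 2*O*h (u(h, O) = -2*O*h - 5 = -5 - 2*O*h)
H(M) = -5 - 2*M**2 (H(M) = -5 - 2*M*M = -5 - 2*M**2)
x(F) = -5 - 200/F**2 (x(F) = -5 - 2*100/F**2 = -5 - 200/F**2)
-41110 + x(8) = -41110 + (-5 - 200/8**2) = -41110 + (-5 - 200*1/64) = -41110 + (-5 - 25/8) = -41110 - 65/8 = -328945/8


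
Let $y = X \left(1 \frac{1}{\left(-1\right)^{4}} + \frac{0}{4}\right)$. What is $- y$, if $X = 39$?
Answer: $-39$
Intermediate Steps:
$y = 39$ ($y = 39 \left(1 \frac{1}{\left(-1\right)^{4}} + \frac{0}{4}\right) = 39 \left(1 \cdot 1^{-1} + 0 \cdot \frac{1}{4}\right) = 39 \left(1 \cdot 1 + 0\right) = 39 \left(1 + 0\right) = 39 \cdot 1 = 39$)
$- y = \left(-1\right) 39 = -39$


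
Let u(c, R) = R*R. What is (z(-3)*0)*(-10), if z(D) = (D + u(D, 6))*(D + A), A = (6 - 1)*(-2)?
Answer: 0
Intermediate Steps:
u(c, R) = R²
A = -10 (A = 5*(-2) = -10)
z(D) = (-10 + D)*(36 + D) (z(D) = (D + 6²)*(D - 10) = (D + 36)*(-10 + D) = (36 + D)*(-10 + D) = (-10 + D)*(36 + D))
(z(-3)*0)*(-10) = ((-360 + (-3)² + 26*(-3))*0)*(-10) = ((-360 + 9 - 78)*0)*(-10) = -429*0*(-10) = 0*(-10) = 0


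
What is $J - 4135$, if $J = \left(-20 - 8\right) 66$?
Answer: $-5983$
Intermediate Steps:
$J = -1848$ ($J = \left(-20 - 8\right) 66 = \left(-28\right) 66 = -1848$)
$J - 4135 = -1848 - 4135 = -5983$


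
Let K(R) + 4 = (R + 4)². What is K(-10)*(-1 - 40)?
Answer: -1312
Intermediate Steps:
K(R) = -4 + (4 + R)² (K(R) = -4 + (R + 4)² = -4 + (4 + R)²)
K(-10)*(-1 - 40) = (-4 + (4 - 10)²)*(-1 - 40) = (-4 + (-6)²)*(-41) = (-4 + 36)*(-41) = 32*(-41) = -1312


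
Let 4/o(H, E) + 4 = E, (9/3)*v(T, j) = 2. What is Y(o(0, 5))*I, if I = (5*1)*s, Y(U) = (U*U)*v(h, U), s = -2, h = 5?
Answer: -320/3 ≈ -106.67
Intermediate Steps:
v(T, j) = ⅔ (v(T, j) = (⅓)*2 = ⅔)
o(H, E) = 4/(-4 + E)
Y(U) = 2*U²/3 (Y(U) = (U*U)*(⅔) = U²*(⅔) = 2*U²/3)
I = -10 (I = (5*1)*(-2) = 5*(-2) = -10)
Y(o(0, 5))*I = (2*(4/(-4 + 5))²/3)*(-10) = (2*(4/1)²/3)*(-10) = (2*(4*1)²/3)*(-10) = ((⅔)*4²)*(-10) = ((⅔)*16)*(-10) = (32/3)*(-10) = -320/3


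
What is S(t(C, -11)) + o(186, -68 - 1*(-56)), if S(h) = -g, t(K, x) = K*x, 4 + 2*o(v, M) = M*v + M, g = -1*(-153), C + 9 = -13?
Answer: -1277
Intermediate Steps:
C = -22 (C = -9 - 13 = -22)
g = 153
o(v, M) = -2 + M/2 + M*v/2 (o(v, M) = -2 + (M*v + M)/2 = -2 + (M + M*v)/2 = -2 + (M/2 + M*v/2) = -2 + M/2 + M*v/2)
S(h) = -153 (S(h) = -1*153 = -153)
S(t(C, -11)) + o(186, -68 - 1*(-56)) = -153 + (-2 + (-68 - 1*(-56))/2 + (½)*(-68 - 1*(-56))*186) = -153 + (-2 + (-68 + 56)/2 + (½)*(-68 + 56)*186) = -153 + (-2 + (½)*(-12) + (½)*(-12)*186) = -153 + (-2 - 6 - 1116) = -153 - 1124 = -1277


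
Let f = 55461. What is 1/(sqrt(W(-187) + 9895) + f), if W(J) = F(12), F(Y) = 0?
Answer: 55461/3075912626 - sqrt(9895)/3075912626 ≈ 1.7998e-5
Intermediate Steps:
W(J) = 0
1/(sqrt(W(-187) + 9895) + f) = 1/(sqrt(0 + 9895) + 55461) = 1/(sqrt(9895) + 55461) = 1/(55461 + sqrt(9895))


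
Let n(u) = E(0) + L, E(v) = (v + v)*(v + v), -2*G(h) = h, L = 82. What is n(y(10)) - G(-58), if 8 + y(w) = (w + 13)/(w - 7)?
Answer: 53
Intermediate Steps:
G(h) = -h/2
y(w) = -8 + (13 + w)/(-7 + w) (y(w) = -8 + (w + 13)/(w - 7) = -8 + (13 + w)/(-7 + w))
E(v) = 4*v² (E(v) = (2*v)*(2*v) = 4*v²)
n(u) = 82 (n(u) = 4*0² + 82 = 4*0 + 82 = 0 + 82 = 82)
n(y(10)) - G(-58) = 82 - (-1)*(-58)/2 = 82 - 1*29 = 82 - 29 = 53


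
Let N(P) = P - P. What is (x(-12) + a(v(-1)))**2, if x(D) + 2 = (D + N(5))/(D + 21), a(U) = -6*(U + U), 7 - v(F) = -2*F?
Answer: 36100/9 ≈ 4011.1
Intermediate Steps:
N(P) = 0
v(F) = 7 + 2*F (v(F) = 7 - (-2)*F = 7 + 2*F)
a(U) = -12*U
x(D) = -2 + D/(21 + D) (x(D) = -2 + (D + 0)/(D + 21) = -2 + D/(21 + D))
(x(-12) + a(v(-1)))**2 = ((-42 - 1*(-12))/(21 - 12) - 12*(7 + 2*(-1)))**2 = ((-42 + 12)/9 - 12*(7 - 2))**2 = ((1/9)*(-30) - 12*5)**2 = (-10/3 - 60)**2 = (-190/3)**2 = 36100/9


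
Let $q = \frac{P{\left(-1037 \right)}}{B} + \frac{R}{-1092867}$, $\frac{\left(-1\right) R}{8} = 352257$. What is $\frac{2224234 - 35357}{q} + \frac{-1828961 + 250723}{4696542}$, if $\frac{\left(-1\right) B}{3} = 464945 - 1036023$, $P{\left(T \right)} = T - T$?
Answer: $\frac{1872472543740578875}{2205853060392} \approx 8.4887 \cdot 10^{5}$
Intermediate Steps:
$P{\left(T \right)} = 0$
$B = 1713234$ ($B = - 3 \left(464945 - 1036023\right) = \left(-3\right) \left(-571078\right) = 1713234$)
$R = -2818056$ ($R = \left(-8\right) 352257 = -2818056$)
$q = \frac{939352}{364289}$ ($q = \frac{0}{1713234} - \frac{2818056}{-1092867} = 0 \cdot \frac{1}{1713234} - - \frac{939352}{364289} = 0 + \frac{939352}{364289} = \frac{939352}{364289} \approx 2.5786$)
$\frac{2224234 - 35357}{q} + \frac{-1828961 + 250723}{4696542} = \frac{2224234 - 35357}{\frac{939352}{364289}} + \frac{-1828961 + 250723}{4696542} = \left(2224234 - 35357\right) \frac{364289}{939352} - \frac{789119}{2348271} = 2188877 \cdot \frac{364289}{939352} - \frac{789119}{2348271} = \frac{797383813453}{939352} - \frac{789119}{2348271} = \frac{1872472543740578875}{2205853060392}$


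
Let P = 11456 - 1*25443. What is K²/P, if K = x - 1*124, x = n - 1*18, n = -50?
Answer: -36864/13987 ≈ -2.6356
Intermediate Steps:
x = -68 (x = -50 - 1*18 = -50 - 18 = -68)
K = -192 (K = -68 - 1*124 = -68 - 124 = -192)
P = -13987 (P = 11456 - 25443 = -13987)
K²/P = (-192)²/(-13987) = 36864*(-1/13987) = -36864/13987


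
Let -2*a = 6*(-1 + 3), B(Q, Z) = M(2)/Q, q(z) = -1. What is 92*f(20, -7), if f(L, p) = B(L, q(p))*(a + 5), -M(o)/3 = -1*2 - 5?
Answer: -483/5 ≈ -96.600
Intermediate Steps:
M(o) = 21 (M(o) = -3*(-1*2 - 5) = -3*(-2 - 5) = -3*(-7) = 21)
B(Q, Z) = 21/Q
a = -6 (a = -3*(-1 + 3) = -3*2 = -½*12 = -6)
f(L, p) = -21/L (f(L, p) = (21/L)*(-6 + 5) = (21/L)*(-1) = -21/L)
92*f(20, -7) = 92*(-21/20) = -483/5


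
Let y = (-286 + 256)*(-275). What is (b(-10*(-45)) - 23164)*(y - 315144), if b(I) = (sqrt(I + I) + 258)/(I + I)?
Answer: 177719860248/25 ≈ 7.1088e+9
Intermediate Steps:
y = 8250 (y = -30*(-275) = 8250)
b(I) = (258 + sqrt(2)*sqrt(I))/(2*I) (b(I) = (sqrt(2*I) + 258)/((2*I)) = (sqrt(2)*sqrt(I) + 258)*(1/(2*I)) = (258 + sqrt(2)*sqrt(I))*(1/(2*I)) = (258 + sqrt(2)*sqrt(I))/(2*I))
(b(-10*(-45)) - 23164)*(y - 315144) = ((129/((-10*(-45))) + sqrt(2)/(2*sqrt(-10*(-45)))) - 23164)*(8250 - 315144) = ((129/450 + sqrt(2)/(2*sqrt(450))) - 23164)*(-306894) = ((129*(1/450) + sqrt(2)*(sqrt(2)/30)/2) - 23164)*(-306894) = ((43/150 + 1/30) - 23164)*(-306894) = (8/25 - 23164)*(-306894) = -579092/25*(-306894) = 177719860248/25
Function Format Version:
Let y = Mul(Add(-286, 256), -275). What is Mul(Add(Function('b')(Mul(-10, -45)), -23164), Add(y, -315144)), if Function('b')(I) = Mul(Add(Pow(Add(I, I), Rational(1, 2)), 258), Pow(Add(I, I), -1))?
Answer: Rational(177719860248, 25) ≈ 7.1088e+9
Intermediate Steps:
y = 8250 (y = Mul(-30, -275) = 8250)
Function('b')(I) = Mul(Rational(1, 2), Pow(I, -1), Add(258, Mul(Pow(2, Rational(1, 2)), Pow(I, Rational(1, 2))))) (Function('b')(I) = Mul(Add(Pow(Mul(2, I), Rational(1, 2)), 258), Pow(Mul(2, I), -1)) = Mul(Add(Mul(Pow(2, Rational(1, 2)), Pow(I, Rational(1, 2))), 258), Mul(Rational(1, 2), Pow(I, -1))) = Mul(Add(258, Mul(Pow(2, Rational(1, 2)), Pow(I, Rational(1, 2)))), Mul(Rational(1, 2), Pow(I, -1))) = Mul(Rational(1, 2), Pow(I, -1), Add(258, Mul(Pow(2, Rational(1, 2)), Pow(I, Rational(1, 2))))))
Mul(Add(Function('b')(Mul(-10, -45)), -23164), Add(y, -315144)) = Mul(Add(Add(Mul(129, Pow(Mul(-10, -45), -1)), Mul(Rational(1, 2), Pow(2, Rational(1, 2)), Pow(Mul(-10, -45), Rational(-1, 2)))), -23164), Add(8250, -315144)) = Mul(Add(Add(Mul(129, Pow(450, -1)), Mul(Rational(1, 2), Pow(2, Rational(1, 2)), Pow(450, Rational(-1, 2)))), -23164), -306894) = Mul(Add(Add(Mul(129, Rational(1, 450)), Mul(Rational(1, 2), Pow(2, Rational(1, 2)), Mul(Rational(1, 30), Pow(2, Rational(1, 2))))), -23164), -306894) = Mul(Add(Add(Rational(43, 150), Rational(1, 30)), -23164), -306894) = Mul(Add(Rational(8, 25), -23164), -306894) = Mul(Rational(-579092, 25), -306894) = Rational(177719860248, 25)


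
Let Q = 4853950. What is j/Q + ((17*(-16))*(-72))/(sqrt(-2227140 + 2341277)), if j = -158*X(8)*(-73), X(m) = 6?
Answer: 34602/2426975 + 19584*sqrt(114137)/114137 ≈ 57.982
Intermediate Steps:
j = 69204 (j = -158*6*(-73) = -948*(-73) = 69204)
j/Q + ((17*(-16))*(-72))/(sqrt(-2227140 + 2341277)) = 69204/4853950 + ((17*(-16))*(-72))/(sqrt(-2227140 + 2341277)) = 69204*(1/4853950) + (-272*(-72))/(sqrt(114137)) = 34602/2426975 + 19584*(sqrt(114137)/114137) = 34602/2426975 + 19584*sqrt(114137)/114137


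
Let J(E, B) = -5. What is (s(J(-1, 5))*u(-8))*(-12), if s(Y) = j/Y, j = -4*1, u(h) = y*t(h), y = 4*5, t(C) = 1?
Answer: -192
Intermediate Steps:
y = 20
u(h) = 20 (u(h) = 20*1 = 20)
j = -4
s(Y) = -4/Y
(s(J(-1, 5))*u(-8))*(-12) = (-4/(-5)*20)*(-12) = (-4*(-⅕)*20)*(-12) = ((⅘)*20)*(-12) = 16*(-12) = -192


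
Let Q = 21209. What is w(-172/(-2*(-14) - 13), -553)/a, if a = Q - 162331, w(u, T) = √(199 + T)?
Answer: -I*√354/141122 ≈ -0.00013332*I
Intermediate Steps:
a = -141122 (a = 21209 - 162331 = -141122)
w(-172/(-2*(-14) - 13), -553)/a = √(199 - 553)/(-141122) = √(-354)*(-1/141122) = (I*√354)*(-1/141122) = -I*√354/141122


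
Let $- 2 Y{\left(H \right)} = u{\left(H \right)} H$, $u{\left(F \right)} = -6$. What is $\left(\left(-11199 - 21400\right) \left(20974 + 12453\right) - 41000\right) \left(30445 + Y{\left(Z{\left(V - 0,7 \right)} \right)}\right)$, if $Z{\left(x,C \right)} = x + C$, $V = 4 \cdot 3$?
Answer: $-33238876532046$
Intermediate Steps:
$V = 12$
$Z{\left(x,C \right)} = C + x$
$Y{\left(H \right)} = 3 H$ ($Y{\left(H \right)} = - \frac{\left(-6\right) H}{2} = 3 H$)
$\left(\left(-11199 - 21400\right) \left(20974 + 12453\right) - 41000\right) \left(30445 + Y{\left(Z{\left(V - 0,7 \right)} \right)}\right) = \left(\left(-11199 - 21400\right) \left(20974 + 12453\right) - 41000\right) \left(30445 + 3 \left(7 + \left(12 - 0\right)\right)\right) = \left(\left(-32599\right) 33427 - 41000\right) \left(30445 + 3 \left(7 + \left(12 + 0\right)\right)\right) = \left(-1089686773 - 41000\right) \left(30445 + 3 \left(7 + 12\right)\right) = - 1089727773 \left(30445 + 3 \cdot 19\right) = - 1089727773 \left(30445 + 57\right) = \left(-1089727773\right) 30502 = -33238876532046$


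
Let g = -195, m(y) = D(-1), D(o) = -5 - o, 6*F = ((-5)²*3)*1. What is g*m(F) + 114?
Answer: 894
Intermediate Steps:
F = 25/2 (F = (((-5)²*3)*1)/6 = ((25*3)*1)/6 = (75*1)/6 = (⅙)*75 = 25/2 ≈ 12.500)
m(y) = -4 (m(y) = -5 - 1*(-1) = -5 + 1 = -4)
g*m(F) + 114 = -195*(-4) + 114 = 780 + 114 = 894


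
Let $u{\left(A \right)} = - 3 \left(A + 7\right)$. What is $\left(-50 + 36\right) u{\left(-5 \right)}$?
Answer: $84$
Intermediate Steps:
$u{\left(A \right)} = -21 - 3 A$ ($u{\left(A \right)} = - 3 \left(7 + A\right) = -21 - 3 A$)
$\left(-50 + 36\right) u{\left(-5 \right)} = \left(-50 + 36\right) \left(-21 - -15\right) = - 14 \left(-21 + 15\right) = \left(-14\right) \left(-6\right) = 84$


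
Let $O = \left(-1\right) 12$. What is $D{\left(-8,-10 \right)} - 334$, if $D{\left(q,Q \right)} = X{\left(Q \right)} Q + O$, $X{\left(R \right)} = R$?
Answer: $-246$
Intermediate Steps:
$O = -12$
$D{\left(q,Q \right)} = -12 + Q^{2}$ ($D{\left(q,Q \right)} = Q Q - 12 = Q^{2} - 12 = -12 + Q^{2}$)
$D{\left(-8,-10 \right)} - 334 = \left(-12 + \left(-10\right)^{2}\right) - 334 = \left(-12 + 100\right) - 334 = 88 - 334 = -246$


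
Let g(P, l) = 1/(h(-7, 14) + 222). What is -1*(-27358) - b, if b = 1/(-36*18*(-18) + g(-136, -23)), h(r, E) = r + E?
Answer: 73074777177/2671057 ≈ 27358.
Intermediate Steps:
h(r, E) = E + r
g(P, l) = 1/229 (g(P, l) = 1/((14 - 7) + 222) = 1/(7 + 222) = 1/229)
b = 229/2671057 (b = 1/(-36*18*(-18) + 1/229) = 1/(-648*(-18) + 1/229) = 1/(11664 + 1/229) = 1/(2671057/229) = 229/2671057 ≈ 8.5734e-5)
-1*(-27358) - b = -1*(-27358) - 1*229/2671057 = 27358 - 229/2671057 = 73074777177/2671057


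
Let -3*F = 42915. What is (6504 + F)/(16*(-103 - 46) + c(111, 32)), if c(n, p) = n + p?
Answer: 7801/2241 ≈ 3.4810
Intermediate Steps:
F = -14305 (F = -⅓*42915 = -14305)
(6504 + F)/(16*(-103 - 46) + c(111, 32)) = (6504 - 14305)/(16*(-103 - 46) + (111 + 32)) = -7801/(16*(-149) + 143) = -7801/(-2384 + 143) = -7801/(-2241) = -7801*(-1/2241) = 7801/2241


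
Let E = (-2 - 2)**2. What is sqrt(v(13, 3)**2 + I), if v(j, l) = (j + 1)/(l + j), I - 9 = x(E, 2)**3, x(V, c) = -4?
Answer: I*sqrt(3471)/8 ≈ 7.3644*I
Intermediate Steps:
E = 16 (E = (-4)**2 = 16)
I = -55 (I = 9 + (-4)**3 = 9 - 64 = -55)
v(j, l) = (1 + j)/(j + l)
sqrt(v(13, 3)**2 + I) = sqrt(((1 + 13)/(13 + 3))**2 - 55) = sqrt((14/16)**2 - 55) = sqrt(((1/16)*14)**2 - 55) = sqrt((7/8)**2 - 55) = sqrt(49/64 - 55) = sqrt(-3471/64) = I*sqrt(3471)/8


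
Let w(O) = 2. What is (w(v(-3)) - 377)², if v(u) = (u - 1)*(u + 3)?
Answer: 140625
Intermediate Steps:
v(u) = (-1 + u)*(3 + u)
(w(v(-3)) - 377)² = (2 - 377)² = (-375)² = 140625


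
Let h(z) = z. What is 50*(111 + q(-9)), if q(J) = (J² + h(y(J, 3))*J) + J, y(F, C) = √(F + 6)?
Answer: 9150 - 450*I*√3 ≈ 9150.0 - 779.42*I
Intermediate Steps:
y(F, C) = √(6 + F)
q(J) = J + J² + J*√(6 + J) (q(J) = (J² + √(6 + J)*J) + J = (J² + J*√(6 + J)) + J = J + J² + J*√(6 + J))
50*(111 + q(-9)) = 50*(111 - 9*(1 - 9 + √(6 - 9))) = 50*(111 - 9*(1 - 9 + √(-3))) = 50*(111 - 9*(1 - 9 + I*√3)) = 50*(111 - 9*(-8 + I*√3)) = 50*(111 + (72 - 9*I*√3)) = 50*(183 - 9*I*√3) = 9150 - 450*I*√3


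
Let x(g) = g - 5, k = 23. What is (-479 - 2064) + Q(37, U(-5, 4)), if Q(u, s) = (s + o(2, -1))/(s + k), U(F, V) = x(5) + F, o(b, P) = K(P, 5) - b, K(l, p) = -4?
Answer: -45785/18 ≈ -2543.6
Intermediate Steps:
x(g) = -5 + g
o(b, P) = -4 - b
U(F, V) = F (U(F, V) = (-5 + 5) + F = 0 + F = F)
Q(u, s) = (-6 + s)/(23 + s) (Q(u, s) = (s + (-4 - 1*2))/(s + 23) = (s + (-4 - 2))/(23 + s) = (s - 6)/(23 + s) = (-6 + s)/(23 + s))
(-479 - 2064) + Q(37, U(-5, 4)) = (-479 - 2064) + (-6 - 5)/(23 - 5) = -2543 - 11/18 = -45785/18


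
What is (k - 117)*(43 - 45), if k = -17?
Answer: 268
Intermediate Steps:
(k - 117)*(43 - 45) = (-17 - 117)*(43 - 45) = -134*(-2) = 268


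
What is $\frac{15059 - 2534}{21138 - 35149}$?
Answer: $- \frac{12525}{14011} \approx -0.89394$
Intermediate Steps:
$\frac{15059 - 2534}{21138 - 35149} = \frac{12525}{-14011} = 12525 \left(- \frac{1}{14011}\right) = - \frac{12525}{14011}$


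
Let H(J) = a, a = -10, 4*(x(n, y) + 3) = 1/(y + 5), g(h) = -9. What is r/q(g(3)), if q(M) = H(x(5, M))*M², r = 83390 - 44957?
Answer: -12811/270 ≈ -47.448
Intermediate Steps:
r = 38433
x(n, y) = -3 + 1/(4*(5 + y)) (x(n, y) = -3 + 1/(4*(y + 5)) = -3 + 1/(4*(5 + y)))
H(J) = -10
q(M) = -10*M²
r/q(g(3)) = 38433/((-10*(-9)²)) = 38433/((-10*81)) = 38433/(-810) = 38433*(-1/810) = -12811/270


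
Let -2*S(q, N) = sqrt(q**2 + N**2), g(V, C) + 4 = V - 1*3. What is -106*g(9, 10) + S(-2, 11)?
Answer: -212 - 5*sqrt(5)/2 ≈ -217.59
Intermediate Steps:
g(V, C) = -7 + V (g(V, C) = -4 + (V - 1*3) = -4 + (V - 3) = -4 + (-3 + V) = -7 + V)
S(q, N) = -sqrt(N**2 + q**2)/2 (S(q, N) = -sqrt(q**2 + N**2)/2 = -sqrt(N**2 + q**2)/2)
-106*g(9, 10) + S(-2, 11) = -106*(-7 + 9) - sqrt(11**2 + (-2)**2)/2 = -106*2 - sqrt(121 + 4)/2 = -212 - 5*sqrt(5)/2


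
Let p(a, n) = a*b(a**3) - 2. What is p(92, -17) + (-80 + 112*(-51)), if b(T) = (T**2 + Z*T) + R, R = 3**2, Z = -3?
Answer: 55784445200794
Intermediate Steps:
R = 9
b(T) = 9 + T**2 - 3*T (b(T) = (T**2 - 3*T) + 9 = 9 + T**2 - 3*T)
p(a, n) = -2 + a*(9 + a**6 - 3*a**3) (p(a, n) = a*(9 + (a**3)**2 - 3*a**3) - 2 = a*(9 + a**6 - 3*a**3) - 2 = -2 + a*(9 + a**6 - 3*a**3))
p(92, -17) + (-80 + 112*(-51)) = (-2 + 92*(9 + 92**6 - 3*92**3)) + (-80 + 112*(-51)) = (-2 + 92*(9 + 606355001344 - 3*778688)) + (-80 - 5712) = (-2 + 92*(9 + 606355001344 - 2336064)) - 5792 = (-2 + 92*606352665289) - 5792 = (-2 + 55784445206588) - 5792 = 55784445206586 - 5792 = 55784445200794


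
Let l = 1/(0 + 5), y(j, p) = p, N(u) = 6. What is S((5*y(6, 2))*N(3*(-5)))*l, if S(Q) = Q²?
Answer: 720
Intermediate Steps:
l = ⅕ (l = 1/5 = ⅕ ≈ 0.20000)
S((5*y(6, 2))*N(3*(-5)))*l = ((5*2)*6)²*(⅕) = (10*6)²*(⅕) = 60²*(⅕) = 3600*(⅕) = 720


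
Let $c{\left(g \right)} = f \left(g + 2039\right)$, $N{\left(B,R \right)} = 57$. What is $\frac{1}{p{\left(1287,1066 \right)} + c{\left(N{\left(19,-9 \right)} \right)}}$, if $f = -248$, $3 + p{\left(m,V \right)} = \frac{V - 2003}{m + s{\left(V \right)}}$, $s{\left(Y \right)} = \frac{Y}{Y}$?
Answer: $- \frac{1288}{669517505} \approx -1.9238 \cdot 10^{-6}$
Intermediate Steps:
$s{\left(Y \right)} = 1$
$p{\left(m,V \right)} = -3 + \frac{-2003 + V}{1 + m}$ ($p{\left(m,V \right)} = -3 + \frac{V - 2003}{m + 1} = -3 + \frac{-2003 + V}{1 + m}$)
$c{\left(g \right)} = -505672 - 248 g$ ($c{\left(g \right)} = - 248 \left(g + 2039\right) = - 248 \left(2039 + g\right) = -505672 - 248 g$)
$\frac{1}{p{\left(1287,1066 \right)} + c{\left(N{\left(19,-9 \right)} \right)}} = \frac{1}{\frac{-2006 + 1066 - 3861}{1 + 1287} - 519808} = \frac{1}{\frac{-2006 + 1066 - 3861}{1288} - 519808} = \frac{1}{\frac{1}{1288} \left(-4801\right) - 519808} = \frac{1}{- \frac{4801}{1288} - 519808} = \frac{1}{- \frac{669517505}{1288}} = - \frac{1288}{669517505}$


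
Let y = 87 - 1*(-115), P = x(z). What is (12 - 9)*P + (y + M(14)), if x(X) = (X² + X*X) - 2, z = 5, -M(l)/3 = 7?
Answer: 325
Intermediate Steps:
M(l) = -21 (M(l) = -3*7 = -21)
x(X) = -2 + 2*X² (x(X) = (X² + X²) - 2 = 2*X² - 2 = -2 + 2*X²)
P = 48 (P = -2 + 2*5² = -2 + 2*25 = -2 + 50 = 48)
y = 202 (y = 87 + 115 = 202)
(12 - 9)*P + (y + M(14)) = (12 - 9)*48 + (202 - 21) = 3*48 + 181 = 144 + 181 = 325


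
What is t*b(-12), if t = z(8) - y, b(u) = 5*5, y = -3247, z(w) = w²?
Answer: 82775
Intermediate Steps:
b(u) = 25
t = 3311 (t = 8² - 1*(-3247) = 64 + 3247 = 3311)
t*b(-12) = 3311*25 = 82775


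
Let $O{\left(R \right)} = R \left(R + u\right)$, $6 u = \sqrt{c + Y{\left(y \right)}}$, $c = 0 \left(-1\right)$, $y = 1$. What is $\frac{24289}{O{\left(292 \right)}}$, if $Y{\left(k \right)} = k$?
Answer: $\frac{72867}{255938} \approx 0.28471$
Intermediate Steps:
$c = 0$
$u = \frac{1}{6}$ ($u = \frac{\sqrt{0 + 1}}{6} = \frac{\sqrt{1}}{6} = \frac{1}{6} \cdot 1 = \frac{1}{6} \approx 0.16667$)
$O{\left(R \right)} = R \left(\frac{1}{6} + R\right)$ ($O{\left(R \right)} = R \left(R + \frac{1}{6}\right) = R \left(\frac{1}{6} + R\right)$)
$\frac{24289}{O{\left(292 \right)}} = \frac{24289}{292 \left(\frac{1}{6} + 292\right)} = \frac{24289}{292 \cdot \frac{1753}{6}} = \frac{24289}{\frac{255938}{3}} = 24289 \cdot \frac{3}{255938} = \frac{72867}{255938}$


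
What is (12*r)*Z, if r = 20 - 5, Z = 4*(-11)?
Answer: -7920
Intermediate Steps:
Z = -44
r = 15
(12*r)*Z = (12*15)*(-44) = 180*(-44) = -7920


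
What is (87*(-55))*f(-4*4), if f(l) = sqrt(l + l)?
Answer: -19140*I*sqrt(2) ≈ -27068.0*I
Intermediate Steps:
f(l) = sqrt(2)*sqrt(l) (f(l) = sqrt(2*l) = sqrt(2)*sqrt(l))
(87*(-55))*f(-4*4) = (87*(-55))*(sqrt(2)*sqrt(-4*4)) = -4785*sqrt(2)*sqrt(-16) = -4785*sqrt(2)*4*I = -19140*I*sqrt(2)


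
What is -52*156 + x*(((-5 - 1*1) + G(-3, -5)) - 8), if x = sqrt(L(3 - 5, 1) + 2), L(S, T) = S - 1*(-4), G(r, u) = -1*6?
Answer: -8152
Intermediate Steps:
G(r, u) = -6
L(S, T) = 4 + S (L(S, T) = S + 4 = 4 + S)
x = 2 (x = sqrt((4 + (3 - 5)) + 2) = sqrt((4 - 2) + 2) = sqrt(2 + 2) = sqrt(4) = 2)
-52*156 + x*(((-5 - 1*1) + G(-3, -5)) - 8) = -52*156 + 2*(((-5 - 1*1) - 6) - 8) = -8112 + 2*(((-5 - 1) - 6) - 8) = -8112 + 2*((-6 - 6) - 8) = -8112 + 2*(-12 - 8) = -8112 + 2*(-20) = -8112 - 40 = -8152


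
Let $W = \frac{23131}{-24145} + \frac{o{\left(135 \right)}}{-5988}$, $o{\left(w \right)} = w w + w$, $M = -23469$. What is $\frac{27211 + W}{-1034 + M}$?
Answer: $- \frac{327799303686}{295220842565} \approx -1.1104$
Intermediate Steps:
$o{\left(w \right)} = w + w^{2}$ ($o{\left(w \right)} = w^{2} + w = w + w^{2}$)
$W = - \frac{48484219}{12048355}$ ($W = \frac{23131}{-24145} + \frac{135 \left(1 + 135\right)}{-5988} = 23131 \left(- \frac{1}{24145}\right) + 135 \cdot 136 \left(- \frac{1}{5988}\right) = - \frac{23131}{24145} + 18360 \left(- \frac{1}{5988}\right) = - \frac{23131}{24145} - \frac{1530}{499} = - \frac{48484219}{12048355} \approx -4.0241$)
$\frac{27211 + W}{-1034 + M} = \frac{27211 - \frac{48484219}{12048355}}{-1034 - 23469} = \frac{327799303686}{12048355 \left(-24503\right)} = \frac{327799303686}{12048355} \left(- \frac{1}{24503}\right) = - \frac{327799303686}{295220842565}$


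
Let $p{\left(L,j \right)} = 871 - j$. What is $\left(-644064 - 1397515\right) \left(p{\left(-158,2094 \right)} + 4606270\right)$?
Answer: $-9401567249213$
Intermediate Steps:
$\left(-644064 - 1397515\right) \left(p{\left(-158,2094 \right)} + 4606270\right) = \left(-644064 - 1397515\right) \left(\left(871 - 2094\right) + 4606270\right) = \left(-644064 + \left(-1407423 + 9908\right)\right) \left(\left(871 - 2094\right) + 4606270\right) = \left(-644064 - 1397515\right) \left(-1223 + 4606270\right) = \left(-2041579\right) 4605047 = -9401567249213$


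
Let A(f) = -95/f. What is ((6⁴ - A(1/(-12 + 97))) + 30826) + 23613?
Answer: 63810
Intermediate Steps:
((6⁴ - A(1/(-12 + 97))) + 30826) + 23613 = ((6⁴ - (-95)/(1/(-12 + 97))) + 30826) + 23613 = ((1296 - (-95)/(1/85)) + 30826) + 23613 = ((1296 - (-95)/1/85) + 30826) + 23613 = ((1296 - (-95)*85) + 30826) + 23613 = ((1296 - 1*(-8075)) + 30826) + 23613 = ((1296 + 8075) + 30826) + 23613 = (9371 + 30826) + 23613 = 40197 + 23613 = 63810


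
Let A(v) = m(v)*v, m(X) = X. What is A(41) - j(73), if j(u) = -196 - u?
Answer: 1950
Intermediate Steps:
A(v) = v² (A(v) = v*v = v²)
A(41) - j(73) = 41² - (-196 - 1*73) = 1681 - (-196 - 73) = 1681 - 1*(-269) = 1681 + 269 = 1950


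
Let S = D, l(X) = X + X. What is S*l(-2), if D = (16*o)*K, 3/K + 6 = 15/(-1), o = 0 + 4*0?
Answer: 0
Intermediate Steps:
o = 0 (o = 0 + 0 = 0)
K = -⅐ (K = 3/(-6 + 15/(-1)) = 3/(-6 + 15*(-1)) = 3/(-6 - 15) = 3/(-21) = 3*(-1/21) = -⅐ ≈ -0.14286)
l(X) = 2*X
D = 0 (D = (16*0)*(-⅐) = 0*(-⅐) = 0)
S = 0
S*l(-2) = 0*(2*(-2)) = 0*(-4) = 0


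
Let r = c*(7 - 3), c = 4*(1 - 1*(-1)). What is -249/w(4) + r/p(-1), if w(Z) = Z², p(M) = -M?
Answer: 263/16 ≈ 16.438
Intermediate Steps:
c = 8 (c = 4*(1 + 1) = 4*2 = 8)
r = 32 (r = 8*(7 - 3) = 8*4 = 32)
-249/w(4) + r/p(-1) = -249/(4²) + 32/((-1*(-1))) = -249/16 + 32/1 = -249*1/16 + 32*1 = -249/16 + 32 = 263/16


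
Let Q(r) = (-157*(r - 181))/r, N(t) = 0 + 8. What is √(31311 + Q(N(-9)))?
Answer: √555298/4 ≈ 186.30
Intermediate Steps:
N(t) = 8
Q(r) = (28417 - 157*r)/r (Q(r) = (-157*(-181 + r))/r = (28417 - 157*r)/r)
√(31311 + Q(N(-9))) = √(31311 + (-157 + 28417/8)) = √(31311 + 27161/8) = √(277649/8) = √555298/4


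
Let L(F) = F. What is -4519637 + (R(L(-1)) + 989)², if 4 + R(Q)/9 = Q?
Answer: -3628501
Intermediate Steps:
R(Q) = -36 + 9*Q
-4519637 + (R(L(-1)) + 989)² = -4519637 + ((-36 + 9*(-1)) + 989)² = -4519637 + ((-36 - 9) + 989)² = -4519637 + (-45 + 989)² = -4519637 + 944² = -4519637 + 891136 = -3628501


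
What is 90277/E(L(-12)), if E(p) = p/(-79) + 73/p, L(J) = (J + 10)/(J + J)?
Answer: 85582596/830447 ≈ 103.06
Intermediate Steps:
L(J) = (10 + J)/(2*J) (L(J) = (10 + J)/((2*J)) = (10 + J)*(1/(2*J)) = (10 + J)/(2*J))
E(p) = 73/p - p/79 (E(p) = p*(-1/79) + 73/p = -p/79 + 73/p = 73/p - p/79)
90277/E(L(-12)) = 90277/(73/(((½)*(10 - 12)/(-12))) - (10 - 12)/(158*(-12))) = 90277/(73/(((½)*(-1/12)*(-2))) - (-1)*(-2)/(158*12)) = 90277/(73/(1/12) - 1/79*1/12) = 90277/(73*12 - 1/948) = 90277/(876 - 1/948) = 90277/(830447/948) = 90277*(948/830447) = 85582596/830447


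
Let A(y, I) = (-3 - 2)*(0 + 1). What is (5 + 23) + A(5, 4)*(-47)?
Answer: 263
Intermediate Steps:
A(y, I) = -5 (A(y, I) = -5*1 = -5)
(5 + 23) + A(5, 4)*(-47) = (5 + 23) - 5*(-47) = 28 + 235 = 263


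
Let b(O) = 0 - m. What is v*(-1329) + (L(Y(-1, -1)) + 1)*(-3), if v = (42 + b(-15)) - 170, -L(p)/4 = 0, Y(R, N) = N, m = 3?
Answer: 174096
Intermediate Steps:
b(O) = -3 (b(O) = 0 - 1*3 = 0 - 3 = -3)
L(p) = 0 (L(p) = -4*0 = 0)
v = -131 (v = (42 - 3) - 170 = 39 - 170 = -131)
v*(-1329) + (L(Y(-1, -1)) + 1)*(-3) = -131*(-1329) + (0 + 1)*(-3) = 174099 + 1*(-3) = 174099 - 3 = 174096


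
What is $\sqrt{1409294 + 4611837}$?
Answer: $\sqrt{6021131} \approx 2453.8$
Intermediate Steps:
$\sqrt{1409294 + 4611837} = \sqrt{6021131}$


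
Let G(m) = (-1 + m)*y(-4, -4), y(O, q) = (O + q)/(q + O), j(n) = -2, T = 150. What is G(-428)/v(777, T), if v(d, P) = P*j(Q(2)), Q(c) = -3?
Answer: 143/100 ≈ 1.4300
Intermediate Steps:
y(O, q) = 1 (y(O, q) = (O + q)/(O + q) = 1)
v(d, P) = -2*P (v(d, P) = P*(-2) = -2*P)
G(m) = -1 + m (G(m) = (-1 + m)*1 = -1 + m)
G(-428)/v(777, T) = (-1 - 428)/((-2*150)) = -429/(-300) = -429*(-1/300) = 143/100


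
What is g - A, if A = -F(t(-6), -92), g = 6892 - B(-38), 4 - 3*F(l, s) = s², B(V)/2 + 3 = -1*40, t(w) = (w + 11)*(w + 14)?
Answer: 4158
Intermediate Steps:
t(w) = (11 + w)*(14 + w)
B(V) = -86 (B(V) = -6 + 2*(-1*40) = -6 + 2*(-40) = -6 - 80 = -86)
F(l, s) = 4/3 - s²/3
g = 6978 (g = 6892 - 1*(-86) = 6892 + 86 = 6978)
A = 2820 (A = -(4/3 - ⅓*(-92)²) = -(4/3 - ⅓*8464) = -(4/3 - 8464/3) = -1*(-2820) = 2820)
g - A = 6978 - 1*2820 = 6978 - 2820 = 4158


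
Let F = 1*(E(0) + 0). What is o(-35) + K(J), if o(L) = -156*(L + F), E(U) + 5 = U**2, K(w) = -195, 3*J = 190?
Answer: 6045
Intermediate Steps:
J = 190/3 (J = (1/3)*190 = 190/3 ≈ 63.333)
E(U) = -5 + U**2
F = -5 (F = 1*((-5 + 0**2) + 0) = 1*((-5 + 0) + 0) = 1*(-5 + 0) = 1*(-5) = -5)
o(L) = 780 - 156*L (o(L) = -156*(L - 5) = -156*(-5 + L) = 780 - 156*L)
o(-35) + K(J) = (780 - 156*(-35)) - 195 = (780 + 5460) - 195 = 6240 - 195 = 6045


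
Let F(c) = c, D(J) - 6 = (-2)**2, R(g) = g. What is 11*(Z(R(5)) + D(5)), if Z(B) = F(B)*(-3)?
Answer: -55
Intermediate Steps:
D(J) = 10 (D(J) = 6 + (-2)**2 = 6 + 4 = 10)
Z(B) = -3*B (Z(B) = B*(-3) = -3*B)
11*(Z(R(5)) + D(5)) = 11*(-3*5 + 10) = 11*(-15 + 10) = 11*(-5) = -55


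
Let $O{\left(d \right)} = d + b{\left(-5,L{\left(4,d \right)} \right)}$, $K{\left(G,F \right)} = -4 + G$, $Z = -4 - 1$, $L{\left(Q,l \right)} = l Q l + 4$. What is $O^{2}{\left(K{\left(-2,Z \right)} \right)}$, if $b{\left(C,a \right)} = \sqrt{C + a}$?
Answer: $\left(6 - \sqrt{143}\right)^{2} \approx 35.501$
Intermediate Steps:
$L{\left(Q,l \right)} = 4 + Q l^{2}$ ($L{\left(Q,l \right)} = Q l l + 4 = Q l^{2} + 4 = 4 + Q l^{2}$)
$Z = -5$
$O{\left(d \right)} = d + \sqrt{-1 + 4 d^{2}}$ ($O{\left(d \right)} = d + \sqrt{-5 + \left(4 + 4 d^{2}\right)} = d + \sqrt{-1 + 4 d^{2}}$)
$O^{2}{\left(K{\left(-2,Z \right)} \right)} = \left(\left(-4 - 2\right) + \sqrt{-1 + 4 \left(-4 - 2\right)^{2}}\right)^{2} = \left(-6 + \sqrt{-1 + 4 \left(-6\right)^{2}}\right)^{2} = \left(-6 + \sqrt{-1 + 4 \cdot 36}\right)^{2} = \left(-6 + \sqrt{-1 + 144}\right)^{2} = \left(-6 + \sqrt{143}\right)^{2}$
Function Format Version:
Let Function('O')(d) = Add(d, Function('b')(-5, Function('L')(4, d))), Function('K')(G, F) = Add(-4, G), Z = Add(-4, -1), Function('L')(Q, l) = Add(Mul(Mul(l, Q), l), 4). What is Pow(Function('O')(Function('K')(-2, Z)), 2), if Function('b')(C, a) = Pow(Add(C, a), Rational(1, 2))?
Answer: Pow(Add(6, Mul(-1, Pow(143, Rational(1, 2)))), 2) ≈ 35.501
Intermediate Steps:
Function('L')(Q, l) = Add(4, Mul(Q, Pow(l, 2))) (Function('L')(Q, l) = Add(Mul(Mul(Q, l), l), 4) = Add(Mul(Q, Pow(l, 2)), 4) = Add(4, Mul(Q, Pow(l, 2))))
Z = -5
Function('O')(d) = Add(d, Pow(Add(-1, Mul(4, Pow(d, 2))), Rational(1, 2))) (Function('O')(d) = Add(d, Pow(Add(-5, Add(4, Mul(4, Pow(d, 2)))), Rational(1, 2))) = Add(d, Pow(Add(-1, Mul(4, Pow(d, 2))), Rational(1, 2))))
Pow(Function('O')(Function('K')(-2, Z)), 2) = Pow(Add(Add(-4, -2), Pow(Add(-1, Mul(4, Pow(Add(-4, -2), 2))), Rational(1, 2))), 2) = Pow(Add(-6, Pow(Add(-1, Mul(4, Pow(-6, 2))), Rational(1, 2))), 2) = Pow(Add(-6, Pow(Add(-1, Mul(4, 36)), Rational(1, 2))), 2) = Pow(Add(-6, Pow(Add(-1, 144), Rational(1, 2))), 2) = Pow(Add(-6, Pow(143, Rational(1, 2))), 2)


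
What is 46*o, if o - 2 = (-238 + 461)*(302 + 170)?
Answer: 4841868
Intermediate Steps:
o = 105258 (o = 2 + (-238 + 461)*(302 + 170) = 2 + 223*472 = 2 + 105256 = 105258)
46*o = 46*105258 = 4841868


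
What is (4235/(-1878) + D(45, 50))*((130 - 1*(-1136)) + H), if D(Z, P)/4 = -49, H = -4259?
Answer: 1114362739/1878 ≈ 5.9338e+5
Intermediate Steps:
D(Z, P) = -196 (D(Z, P) = 4*(-49) = -196)
(4235/(-1878) + D(45, 50))*((130 - 1*(-1136)) + H) = (4235/(-1878) - 196)*((130 - 1*(-1136)) - 4259) = (4235*(-1/1878) - 196)*((130 + 1136) - 4259) = (-4235/1878 - 196)*(1266 - 4259) = -372323/1878*(-2993) = 1114362739/1878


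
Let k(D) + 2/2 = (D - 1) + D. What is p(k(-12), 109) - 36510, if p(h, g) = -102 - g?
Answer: -36721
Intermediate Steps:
k(D) = -2 + 2*D (k(D) = -1 + ((D - 1) + D) = -1 + ((-1 + D) + D) = -1 + (-1 + 2*D) = -2 + 2*D)
p(k(-12), 109) - 36510 = (-102 - 1*109) - 36510 = (-102 - 109) - 36510 = -211 - 36510 = -36721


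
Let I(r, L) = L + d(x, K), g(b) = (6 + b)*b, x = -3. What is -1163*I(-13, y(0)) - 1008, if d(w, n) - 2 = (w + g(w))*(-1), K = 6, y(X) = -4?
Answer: -12638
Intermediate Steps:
g(b) = b*(6 + b)
d(w, n) = 2 - w - w*(6 + w) (d(w, n) = 2 + (w + w*(6 + w))*(-1) = 2 + (-w - w*(6 + w)) = 2 - w - w*(6 + w))
I(r, L) = 14 + L (I(r, L) = L + (2 - 1*(-3) - 1*(-3)*(6 - 3)) = L + (2 + 3 - 1*(-3)*3) = L + (2 + 3 + 9) = L + 14 = 14 + L)
-1163*I(-13, y(0)) - 1008 = -1163*(14 - 4) - 1008 = -1163*10 - 1008 = -11630 - 1008 = -12638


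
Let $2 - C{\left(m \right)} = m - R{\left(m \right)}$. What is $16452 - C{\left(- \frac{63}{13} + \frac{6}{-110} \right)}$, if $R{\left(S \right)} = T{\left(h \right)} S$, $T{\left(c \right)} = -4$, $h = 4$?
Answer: $\frac{2348846}{143} \approx 16426.0$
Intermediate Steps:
$R{\left(S \right)} = - 4 S$
$C{\left(m \right)} = 2 - 5 m$ ($C{\left(m \right)} = 2 - \left(m - - 4 m\right) = 2 - \left(m + 4 m\right) = 2 - 5 m$)
$16452 - C{\left(- \frac{63}{13} + \frac{6}{-110} \right)} = 16452 - \left(2 - 5 \left(- \frac{63}{13} + \frac{6}{-110}\right)\right) = 16452 - \left(2 - 5 \left(\left(-63\right) \frac{1}{13} + 6 \left(- \frac{1}{110}\right)\right)\right) = 16452 - \left(2 - 5 \left(- \frac{63}{13} - \frac{3}{55}\right)\right) = 16452 - \left(2 - - \frac{3504}{143}\right) = 16452 - \left(2 + \frac{3504}{143}\right) = 16452 - \frac{3790}{143} = \frac{2348846}{143}$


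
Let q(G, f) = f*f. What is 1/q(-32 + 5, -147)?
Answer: 1/21609 ≈ 4.6277e-5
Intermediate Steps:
q(G, f) = f²
1/q(-32 + 5, -147) = 1/((-147)²) = 1/21609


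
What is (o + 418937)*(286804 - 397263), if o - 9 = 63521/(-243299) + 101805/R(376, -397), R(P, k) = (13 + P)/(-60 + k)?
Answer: -3129408832965419198/94643311 ≈ -3.3065e+10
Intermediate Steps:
R(P, k) = (13 + P)/(-60 + k)
o = -11318630915485/94643311 (o = 9 + (63521/(-243299) + 101805/(((13 + 376)/(-60 - 397)))) = 9 + (63521*(-1/243299) + 101805/((389/(-457)))) = 9 + (-63521/243299 + 101805/((-1/457*389))) = 9 + (-63521/243299 + 101805/(-389/457)) = 9 + (-63521/243299 + 101805*(-457/389)) = 9 + (-63521/243299 - 46524885/389) = 9 - 11319482705284/94643311 = -11318630915485/94643311 ≈ -1.1959e+5)
(o + 418937)*(286804 - 397263) = (-11318630915485/94643311 + 418937)*(286804 - 397263) = (28330953864922/94643311)*(-110459) = -3129408832965419198/94643311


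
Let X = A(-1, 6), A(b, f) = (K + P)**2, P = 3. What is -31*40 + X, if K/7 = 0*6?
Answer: -1231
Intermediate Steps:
K = 0 (K = 7*(0*6) = 7*0 = 0)
A(b, f) = 9 (A(b, f) = (0 + 3)**2 = 3**2 = 9)
X = 9
-31*40 + X = -31*40 + 9 = -1240 + 9 = -1231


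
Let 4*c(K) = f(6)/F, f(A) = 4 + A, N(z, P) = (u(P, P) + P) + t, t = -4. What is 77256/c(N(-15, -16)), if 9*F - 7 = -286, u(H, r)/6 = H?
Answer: -4789872/5 ≈ -9.5797e+5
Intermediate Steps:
u(H, r) = 6*H
F = -31 (F = 7/9 + (⅑)*(-286) = 7/9 - 286/9 = -31)
N(z, P) = -4 + 7*P (N(z, P) = (6*P + P) - 4 = 7*P - 4 = -4 + 7*P)
c(K) = -5/62 (c(K) = ((4 + 6)/(-31))/4 = (10*(-1/31))/4 = (¼)*(-10/31) = -5/62)
77256/c(N(-15, -16)) = 77256/(-5/62) = 77256*(-62/5) = -4789872/5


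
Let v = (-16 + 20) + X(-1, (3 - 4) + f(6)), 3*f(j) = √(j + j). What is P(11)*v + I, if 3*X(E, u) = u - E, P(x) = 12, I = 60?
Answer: 108 + 8*√3/3 ≈ 112.62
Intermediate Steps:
f(j) = √2*√j/3 (f(j) = √(j + j)/3 = √(2*j)/3 = (√2*√j)/3 = √2*√j/3)
X(E, u) = -E/3 + u/3 (X(E, u) = (u - E)/3 = -E/3 + u/3)
v = 4 + 2*√3/9 (v = (-16 + 20) + (-⅓*(-1) + ((3 - 4) + √2*√6/3)/3) = 4 + (⅓ + (-1 + 2*√3/3)/3) = 4 + (⅓ + (-⅓ + 2*√3/9)) = 4 + 2*√3/9 ≈ 4.3849)
P(11)*v + I = 12*(4 + 2*√3/9) + 60 = (48 + 8*√3/3) + 60 = 108 + 8*√3/3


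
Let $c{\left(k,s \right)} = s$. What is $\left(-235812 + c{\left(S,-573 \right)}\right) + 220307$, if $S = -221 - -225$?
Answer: $-16078$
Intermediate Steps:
$S = 4$ ($S = -221 + 225 = 4$)
$\left(-235812 + c{\left(S,-573 \right)}\right) + 220307 = \left(-235812 - 573\right) + 220307 = -236385 + 220307 = -16078$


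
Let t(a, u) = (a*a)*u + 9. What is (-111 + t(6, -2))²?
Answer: 30276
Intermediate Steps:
t(a, u) = 9 + u*a² (t(a, u) = a²*u + 9 = u*a² + 9 = 9 + u*a²)
(-111 + t(6, -2))² = (-111 + (9 - 2*6²))² = (-111 + (9 - 2*36))² = (-111 + (9 - 72))² = (-111 - 63)² = (-174)² = 30276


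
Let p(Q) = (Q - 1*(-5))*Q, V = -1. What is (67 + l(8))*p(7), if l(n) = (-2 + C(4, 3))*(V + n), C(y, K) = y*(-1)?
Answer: 2100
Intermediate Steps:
C(y, K) = -y
l(n) = 6 - 6*n (l(n) = (-2 - 1*4)*(-1 + n) = (-2 - 4)*(-1 + n) = -6*(-1 + n) = 6 - 6*n)
p(Q) = Q*(5 + Q) (p(Q) = (Q + 5)*Q = (5 + Q)*Q = Q*(5 + Q))
(67 + l(8))*p(7) = (67 + (6 - 6*8))*(7*(5 + 7)) = (67 + (6 - 48))*(7*12) = (67 - 42)*84 = 25*84 = 2100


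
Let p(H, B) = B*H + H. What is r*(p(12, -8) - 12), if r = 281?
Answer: -26976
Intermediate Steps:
p(H, B) = H + B*H
r*(p(12, -8) - 12) = 281*(12*(1 - 8) - 12) = 281*(12*(-7) - 12) = 281*(-84 - 12) = 281*(-96) = -26976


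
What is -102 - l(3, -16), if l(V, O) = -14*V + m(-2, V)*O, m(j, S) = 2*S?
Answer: 36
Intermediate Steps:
l(V, O) = -14*V + 2*O*V (l(V, O) = -14*V + (2*V)*O = -14*V + 2*O*V)
-102 - l(3, -16) = -102 - 2*3*(-7 - 16) = -102 - 2*3*(-23) = -102 - 1*(-138) = -102 + 138 = 36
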